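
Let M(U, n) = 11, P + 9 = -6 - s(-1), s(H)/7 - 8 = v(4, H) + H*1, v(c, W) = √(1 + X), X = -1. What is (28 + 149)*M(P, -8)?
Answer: 1947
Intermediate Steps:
v(c, W) = 0 (v(c, W) = √(1 - 1) = √0 = 0)
s(H) = 56 + 7*H (s(H) = 56 + 7*(0 + H*1) = 56 + 7*(0 + H) = 56 + 7*H)
P = -64 (P = -9 + (-6 - (56 + 7*(-1))) = -9 + (-6 - (56 - 7)) = -9 + (-6 - 1*49) = -9 + (-6 - 49) = -9 - 55 = -64)
(28 + 149)*M(P, -8) = (28 + 149)*11 = 177*11 = 1947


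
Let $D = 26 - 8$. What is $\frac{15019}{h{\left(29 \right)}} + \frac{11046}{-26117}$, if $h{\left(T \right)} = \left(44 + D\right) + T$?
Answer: $\frac{87743}{533} \approx 164.62$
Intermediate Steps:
$D = 18$ ($D = 26 - 8 = 18$)
$h{\left(T \right)} = 62 + T$ ($h{\left(T \right)} = \left(44 + 18\right) + T = 62 + T$)
$\frac{15019}{h{\left(29 \right)}} + \frac{11046}{-26117} = \frac{15019}{62 + 29} + \frac{11046}{-26117} = \frac{15019}{91} + 11046 \left(- \frac{1}{26117}\right) = 15019 \cdot \frac{1}{91} - \frac{1578}{3731} = \frac{15019}{91} - \frac{1578}{3731} = \frac{87743}{533}$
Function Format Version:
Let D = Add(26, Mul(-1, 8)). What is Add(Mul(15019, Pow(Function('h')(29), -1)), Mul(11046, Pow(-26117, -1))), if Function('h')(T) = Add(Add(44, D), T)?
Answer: Rational(87743, 533) ≈ 164.62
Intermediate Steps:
D = 18 (D = Add(26, -8) = 18)
Function('h')(T) = Add(62, T) (Function('h')(T) = Add(Add(44, 18), T) = Add(62, T))
Add(Mul(15019, Pow(Function('h')(29), -1)), Mul(11046, Pow(-26117, -1))) = Add(Mul(15019, Pow(Add(62, 29), -1)), Mul(11046, Pow(-26117, -1))) = Add(Mul(15019, Pow(91, -1)), Mul(11046, Rational(-1, 26117))) = Add(Mul(15019, Rational(1, 91)), Rational(-1578, 3731)) = Add(Rational(15019, 91), Rational(-1578, 3731)) = Rational(87743, 533)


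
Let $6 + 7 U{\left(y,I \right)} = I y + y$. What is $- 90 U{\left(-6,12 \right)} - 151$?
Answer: $929$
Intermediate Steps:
$U{\left(y,I \right)} = - \frac{6}{7} + \frac{y}{7} + \frac{I y}{7}$ ($U{\left(y,I \right)} = - \frac{6}{7} + \frac{I y + y}{7} = - \frac{6}{7} + \frac{y + I y}{7} = - \frac{6}{7} + \left(\frac{y}{7} + \frac{I y}{7}\right) = - \frac{6}{7} + \frac{y}{7} + \frac{I y}{7}$)
$- 90 U{\left(-6,12 \right)} - 151 = - 90 \left(- \frac{6}{7} + \frac{1}{7} \left(-6\right) + \frac{1}{7} \cdot 12 \left(-6\right)\right) - 151 = - 90 \left(- \frac{6}{7} - \frac{6}{7} - \frac{72}{7}\right) - 151 = \left(-90\right) \left(-12\right) - 151 = 1080 - 151 = 929$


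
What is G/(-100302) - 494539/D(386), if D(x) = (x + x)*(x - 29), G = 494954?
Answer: -10334141833/1535757356 ≈ -6.7290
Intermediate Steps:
D(x) = 2*x*(-29 + x) (D(x) = (2*x)*(-29 + x) = 2*x*(-29 + x))
G/(-100302) - 494539/D(386) = 494954/(-100302) - 494539*1/(772*(-29 + 386)) = 494954*(-1/100302) - 494539/(2*386*357) = -247477/50151 - 494539/275604 = -10334141833/1535757356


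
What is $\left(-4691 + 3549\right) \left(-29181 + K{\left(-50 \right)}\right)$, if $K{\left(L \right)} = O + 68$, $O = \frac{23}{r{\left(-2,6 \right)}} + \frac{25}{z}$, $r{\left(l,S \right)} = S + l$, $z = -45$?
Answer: $\frac{598340051}{18} \approx 3.3241 \cdot 10^{7}$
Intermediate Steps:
$O = \frac{187}{36}$ ($O = \frac{23}{6 - 2} + \frac{25}{-45} = \frac{23}{4} + 25 \left(- \frac{1}{45}\right) = 23 \cdot \frac{1}{4} - \frac{5}{9} = \frac{23}{4} - \frac{5}{9} = \frac{187}{36} \approx 5.1944$)
$K{\left(L \right)} = \frac{2635}{36}$ ($K{\left(L \right)} = \frac{187}{36} + 68 = \frac{2635}{36}$)
$\left(-4691 + 3549\right) \left(-29181 + K{\left(-50 \right)}\right) = \left(-4691 + 3549\right) \left(-29181 + \frac{2635}{36}\right) = \left(-1142\right) \left(- \frac{1047881}{36}\right) = \frac{598340051}{18}$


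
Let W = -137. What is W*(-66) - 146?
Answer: 8896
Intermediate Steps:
W*(-66) - 146 = -137*(-66) - 146 = 9042 - 146 = 8896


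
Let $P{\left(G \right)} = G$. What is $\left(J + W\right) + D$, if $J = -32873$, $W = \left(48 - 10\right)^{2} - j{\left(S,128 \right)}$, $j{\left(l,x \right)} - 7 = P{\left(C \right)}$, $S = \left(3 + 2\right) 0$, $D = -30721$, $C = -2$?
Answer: $-62155$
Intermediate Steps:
$S = 0$ ($S = 5 \cdot 0 = 0$)
$j{\left(l,x \right)} = 5$ ($j{\left(l,x \right)} = 7 - 2 = 5$)
$W = 1439$ ($W = \left(48 - 10\right)^{2} - 5 = 38^{2} - 5 = 1444 - 5 = 1439$)
$\left(J + W\right) + D = \left(-32873 + 1439\right) - 30721 = -31434 - 30721 = -62155$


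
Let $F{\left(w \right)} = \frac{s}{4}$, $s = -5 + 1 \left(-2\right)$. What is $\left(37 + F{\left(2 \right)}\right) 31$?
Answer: $\frac{4371}{4} \approx 1092.8$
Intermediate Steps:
$s = -7$ ($s = -5 - 2 = -7$)
$F{\left(w \right)} = - \frac{7}{4}$
$\left(37 + F{\left(2 \right)}\right) 31 = \left(37 - \frac{7}{4}\right) 31 = \frac{141}{4} \cdot 31 = \frac{4371}{4}$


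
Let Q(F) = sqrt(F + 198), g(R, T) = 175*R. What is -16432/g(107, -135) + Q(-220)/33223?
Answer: -16432/18725 + I*sqrt(22)/33223 ≈ -0.87754 + 0.00014118*I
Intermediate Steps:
Q(F) = sqrt(198 + F)
-16432/g(107, -135) + Q(-220)/33223 = -16432/(175*107) + sqrt(198 - 220)/33223 = -16432/18725 + sqrt(-22)*(1/33223) = -16432*1/18725 + (I*sqrt(22))*(1/33223) = -16432/18725 + I*sqrt(22)/33223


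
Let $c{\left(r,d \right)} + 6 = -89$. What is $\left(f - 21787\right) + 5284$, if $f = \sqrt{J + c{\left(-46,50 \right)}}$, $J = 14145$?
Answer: $-16503 + 5 \sqrt{562} \approx -16384.0$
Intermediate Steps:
$c{\left(r,d \right)} = -95$ ($c{\left(r,d \right)} = -6 - 89 = -95$)
$f = 5 \sqrt{562}$ ($f = \sqrt{14145 - 95} = \sqrt{14050} = 5 \sqrt{562} \approx 118.53$)
$\left(f - 21787\right) + 5284 = \left(5 \sqrt{562} - 21787\right) + 5284 = \left(-21787 + 5 \sqrt{562}\right) + 5284 = -16503 + 5 \sqrt{562}$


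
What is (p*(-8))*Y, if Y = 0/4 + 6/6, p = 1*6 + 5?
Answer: -88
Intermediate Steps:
p = 11 (p = 6 + 5 = 11)
Y = 1 (Y = 0*(¼) + 6*(⅙) = 0 + 1 = 1)
(p*(-8))*Y = (11*(-8))*1 = -88*1 = -88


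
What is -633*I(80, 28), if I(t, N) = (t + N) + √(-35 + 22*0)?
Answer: -68364 - 633*I*√35 ≈ -68364.0 - 3744.9*I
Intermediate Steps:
I(t, N) = N + t + I*√35 (I(t, N) = (N + t) + √(-35 + 0) = (N + t) + √(-35) = (N + t) + I*√35 = N + t + I*√35)
-633*I(80, 28) = -633*(28 + 80 + I*√35) = -633*(108 + I*√35) = -68364 - 633*I*√35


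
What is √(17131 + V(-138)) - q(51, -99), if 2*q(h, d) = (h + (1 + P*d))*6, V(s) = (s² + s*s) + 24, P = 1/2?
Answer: -15/2 + √55243 ≈ 227.54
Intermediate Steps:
P = ½ ≈ 0.50000
V(s) = 24 + 2*s² (V(s) = (s² + s²) + 24 = 2*s² + 24 = 24 + 2*s²)
q(h, d) = 3 + 3*h + 3*d/2 (q(h, d) = ((h + (1 + d/2))*6)/2 = ((1 + h + d/2)*6)/2 = (6 + 3*d + 6*h)/2 = 3 + 3*h + 3*d/2)
√(17131 + V(-138)) - q(51, -99) = √(17131 + (24 + 2*(-138)²)) - (3 + 3*51 + (3/2)*(-99)) = √(17131 + (24 + 2*19044)) - (3 + 153 - 297/2) = √(17131 + (24 + 38088)) - 1*15/2 = √(17131 + 38112) - 15/2 = √55243 - 15/2 = -15/2 + √55243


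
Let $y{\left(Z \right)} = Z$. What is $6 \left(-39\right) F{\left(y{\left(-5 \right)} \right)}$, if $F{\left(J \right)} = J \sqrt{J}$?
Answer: $1170 i \sqrt{5} \approx 2616.2 i$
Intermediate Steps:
$F{\left(J \right)} = J^{\frac{3}{2}}$
$6 \left(-39\right) F{\left(y{\left(-5 \right)} \right)} = 6 \left(-39\right) \left(-5\right)^{\frac{3}{2}} = - 234 \left(- 5 i \sqrt{5}\right) = 1170 i \sqrt{5}$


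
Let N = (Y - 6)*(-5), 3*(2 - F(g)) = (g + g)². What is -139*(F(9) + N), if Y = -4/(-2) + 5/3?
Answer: 39337/3 ≈ 13112.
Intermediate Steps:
F(g) = 2 - 4*g²/3 (F(g) = 2 - (g + g)²/3 = 2 - 4*g²/3)
Y = 11/3 (Y = -4*(-½) + 5*(⅓) = 2 + 5/3 = 11/3 ≈ 3.6667)
N = 35/3 (N = (11/3 - 6)*(-5) = -7/3*(-5) = 35/3 ≈ 11.667)
-139*(F(9) + N) = -139*((2 - 4/3*9²) + 35/3) = -139*((2 - 4/3*81) + 35/3) = -139*((2 - 108) + 35/3) = -139*(-106 + 35/3) = -139*(-283/3) = 39337/3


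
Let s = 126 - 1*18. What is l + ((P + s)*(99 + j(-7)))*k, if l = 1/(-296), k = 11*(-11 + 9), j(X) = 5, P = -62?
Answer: -31153409/296 ≈ -1.0525e+5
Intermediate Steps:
s = 108 (s = 126 - 18 = 108)
k = -22 (k = 11*(-2) = -22)
l = -1/296 ≈ -0.0033784
l + ((P + s)*(99 + j(-7)))*k = -1/296 + ((-62 + 108)*(99 + 5))*(-22) = -1/296 + (46*104)*(-22) = -1/296 + 4784*(-22) = -1/296 - 105248 = -31153409/296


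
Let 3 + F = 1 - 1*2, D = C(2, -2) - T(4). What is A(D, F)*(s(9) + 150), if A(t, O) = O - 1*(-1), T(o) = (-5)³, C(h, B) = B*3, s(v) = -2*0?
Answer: -450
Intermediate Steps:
s(v) = 0
C(h, B) = 3*B
T(o) = -125
D = 119 (D = 3*(-2) - 1*(-125) = -6 + 125 = 119)
F = -4 (F = -3 + (1 - 1*2) = -3 + (1 - 2) = -3 - 1 = -4)
A(t, O) = 1 + O (A(t, O) = O + 1 = 1 + O)
A(D, F)*(s(9) + 150) = (1 - 4)*(0 + 150) = -3*150 = -450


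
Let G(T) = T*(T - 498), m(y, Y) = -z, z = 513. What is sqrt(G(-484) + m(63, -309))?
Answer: 5*sqrt(18991) ≈ 689.04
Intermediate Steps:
m(y, Y) = -513 (m(y, Y) = -1*513 = -513)
G(T) = T*(-498 + T)
sqrt(G(-484) + m(63, -309)) = sqrt(-484*(-498 - 484) - 513) = sqrt(-484*(-982) - 513) = sqrt(475288 - 513) = sqrt(474775) = 5*sqrt(18991)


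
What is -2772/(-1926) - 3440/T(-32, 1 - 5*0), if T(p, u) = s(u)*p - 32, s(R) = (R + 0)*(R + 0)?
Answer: 23621/428 ≈ 55.189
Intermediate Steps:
s(R) = R² (s(R) = R*R = R²)
T(p, u) = -32 + p*u² (T(p, u) = u²*p - 32 = p*u² - 32 = -32 + p*u²)
-2772/(-1926) - 3440/T(-32, 1 - 5*0) = -2772/(-1926) - 3440/(-32 - 32*(1 - 5*0)²) = -2772*(-1/1926) - 3440/(-32 - 32*(1 + 0)²) = 154/107 - 3440/(-32 - 32*1²) = 154/107 - 3440/(-32 - 32*1) = 154/107 - 3440/(-32 - 32) = 154/107 - 3440/(-64) = 154/107 - 3440*(-1/64) = 154/107 + 215/4 = 23621/428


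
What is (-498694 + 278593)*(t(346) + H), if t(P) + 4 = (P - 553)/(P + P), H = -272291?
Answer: 41473267603047/692 ≈ 5.9932e+10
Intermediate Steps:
t(P) = -4 + (-553 + P)/(2*P) (t(P) = -4 + (P - 553)/(P + P) = -4 + (-553 + P)/((2*P)) = -4 + (-553 + P)*(1/(2*P)) = -4 + (-553 + P)/(2*P))
(-498694 + 278593)*(t(346) + H) = (-498694 + 278593)*((7/2)*(-79 - 1*346)/346 - 272291) = -220101*((7/2)*(1/346)*(-79 - 346) - 272291) = -220101*((7/2)*(1/346)*(-425) - 272291) = -220101*(-2975/692 - 272291) = -220101*(-188428347/692) = 41473267603047/692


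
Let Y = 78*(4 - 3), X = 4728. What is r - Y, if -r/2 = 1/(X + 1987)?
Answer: -523772/6715 ≈ -78.000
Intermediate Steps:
Y = 78 (Y = 78*1 = 78)
r = -2/6715 (r = -2/(4728 + 1987) = -2/6715 ≈ -0.00029784)
r - Y = -2/6715 - 1*78 = -2/6715 - 78 = -523772/6715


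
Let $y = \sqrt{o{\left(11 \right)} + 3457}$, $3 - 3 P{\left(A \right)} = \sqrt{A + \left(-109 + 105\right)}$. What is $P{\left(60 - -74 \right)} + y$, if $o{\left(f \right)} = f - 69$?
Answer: $1 + \sqrt{3399} - \frac{\sqrt{130}}{3} \approx 55.5$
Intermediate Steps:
$P{\left(A \right)} = 1 - \frac{\sqrt{-4 + A}}{3}$ ($P{\left(A \right)} = 1 - \frac{\sqrt{A + \left(-109 + 105\right)}}{3} = 1 - \frac{\sqrt{A - 4}}{3} = 1 - \frac{\sqrt{-4 + A}}{3}$)
$o{\left(f \right)} = -69 + f$
$y = \sqrt{3399}$ ($y = \sqrt{\left(-69 + 11\right) + 3457} = \sqrt{-58 + 3457} = \sqrt{3399} \approx 58.301$)
$P{\left(60 - -74 \right)} + y = \left(1 - \frac{\sqrt{-4 + \left(60 - -74\right)}}{3}\right) + \sqrt{3399} = \left(1 - \frac{\sqrt{-4 + \left(60 + 74\right)}}{3}\right) + \sqrt{3399} = \left(1 - \frac{\sqrt{-4 + 134}}{3}\right) + \sqrt{3399} = \left(1 - \frac{\sqrt{130}}{3}\right) + \sqrt{3399} = 1 + \sqrt{3399} - \frac{\sqrt{130}}{3}$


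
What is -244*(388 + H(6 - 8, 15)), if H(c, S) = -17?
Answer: -90524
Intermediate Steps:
-244*(388 + H(6 - 8, 15)) = -244*(388 - 17) = -244*371 = -90524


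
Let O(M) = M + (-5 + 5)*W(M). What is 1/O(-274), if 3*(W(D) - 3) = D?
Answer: -1/274 ≈ -0.0036496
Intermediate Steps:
W(D) = 3 + D/3
O(M) = M (O(M) = M + (-5 + 5)*(3 + M/3) = M + 0*(3 + M/3) = M + 0 = M)
1/O(-274) = 1/(-274) = -1/274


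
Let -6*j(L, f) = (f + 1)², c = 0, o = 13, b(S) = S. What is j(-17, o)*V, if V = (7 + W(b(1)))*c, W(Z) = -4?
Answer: 0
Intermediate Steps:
j(L, f) = -(1 + f)²/6 (j(L, f) = -(f + 1)²/6 = -(1 + f)²/6)
V = 0 (V = (7 - 4)*0 = 3*0 = 0)
j(-17, o)*V = -(1 + 13)²/6*0 = -⅙*14²*0 = -⅙*196*0 = -98/3*0 = 0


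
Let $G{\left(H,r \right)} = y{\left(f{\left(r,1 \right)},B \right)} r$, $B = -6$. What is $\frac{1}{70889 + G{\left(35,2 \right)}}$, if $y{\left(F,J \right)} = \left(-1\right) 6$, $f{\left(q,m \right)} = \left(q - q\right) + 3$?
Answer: $\frac{1}{70877} \approx 1.4109 \cdot 10^{-5}$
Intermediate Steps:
$f{\left(q,m \right)} = 3$ ($f{\left(q,m \right)} = 0 + 3 = 3$)
$y{\left(F,J \right)} = -6$
$G{\left(H,r \right)} = - 6 r$
$\frac{1}{70889 + G{\left(35,2 \right)}} = \frac{1}{70889 - 12} = \frac{1}{70877}$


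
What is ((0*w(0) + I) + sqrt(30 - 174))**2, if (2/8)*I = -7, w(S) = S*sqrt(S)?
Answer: 640 - 672*I ≈ 640.0 - 672.0*I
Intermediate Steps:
w(S) = S**(3/2)
I = -28 (I = 4*(-7) = -28)
((0*w(0) + I) + sqrt(30 - 174))**2 = ((0*0**(3/2) - 28) + sqrt(30 - 174))**2 = ((0*0 - 28) + sqrt(-144))**2 = ((0 - 28) + 12*I)**2 = (-28 + 12*I)**2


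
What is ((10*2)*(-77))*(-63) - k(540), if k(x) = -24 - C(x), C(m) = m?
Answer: 97584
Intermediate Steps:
k(x) = -24 - x
((10*2)*(-77))*(-63) - k(540) = ((10*2)*(-77))*(-63) - (-24 - 1*540) = (20*(-77))*(-63) - (-24 - 540) = -1540*(-63) - 1*(-564) = 97020 + 564 = 97584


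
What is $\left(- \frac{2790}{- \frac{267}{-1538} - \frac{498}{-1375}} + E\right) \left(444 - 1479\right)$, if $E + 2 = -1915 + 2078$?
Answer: $\frac{85765974165}{16421} \approx 5.2229 \cdot 10^{6}$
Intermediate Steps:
$E = 161$ ($E = -2 + \left(-1915 + 2078\right) = -2 + 163 = 161$)
$\left(- \frac{2790}{- \frac{267}{-1538} - \frac{498}{-1375}} + E\right) \left(444 - 1479\right) = \left(- \frac{2790}{- \frac{267}{-1538} - \frac{498}{-1375}} + 161\right) \left(444 - 1479\right) = \left(- \frac{2790}{\left(-267\right) \left(- \frac{1}{1538}\right) - - \frac{498}{1375}} + 161\right) \left(-1035\right) = \left(- \frac{2790}{\frac{267}{1538} + \frac{498}{1375}} + 161\right) \left(-1035\right) = \left(- \frac{2790}{\frac{1133049}{2114750}} + 161\right) \left(-1035\right) = \left(\left(-2790\right) \frac{2114750}{1133049} + 161\right) \left(-1035\right) = \left(- \frac{1966717500}{377683} + 161\right) \left(-1035\right) = \left(- \frac{1905910537}{377683}\right) \left(-1035\right) = \frac{85765974165}{16421}$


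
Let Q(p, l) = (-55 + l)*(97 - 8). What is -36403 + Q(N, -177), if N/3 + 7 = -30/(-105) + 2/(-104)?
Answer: -57051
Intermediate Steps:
N = -7353/364 (N = -21 + 3*(-30/(-105) + 2/(-104)) = -21 + 3*(-30*(-1/105) + 2*(-1/104)) = -21 + 3*(2/7 - 1/52) = -21 + 3*(97/364) = -21 + 291/364 = -7353/364 ≈ -20.201)
Q(p, l) = -4895 + 89*l (Q(p, l) = (-55 + l)*89 = -4895 + 89*l)
-36403 + Q(N, -177) = -36403 + (-4895 + 89*(-177)) = -36403 + (-4895 - 15753) = -36403 - 20648 = -57051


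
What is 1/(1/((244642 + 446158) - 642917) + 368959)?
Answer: 47883/17666863798 ≈ 2.7103e-6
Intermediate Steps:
1/(1/((244642 + 446158) - 642917) + 368959) = 1/(1/(690800 - 642917) + 368959) = 1/(1/47883 + 368959) = 1/(17666863798/47883) = 47883/17666863798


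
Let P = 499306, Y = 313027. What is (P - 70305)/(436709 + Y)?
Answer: 429001/749736 ≈ 0.57220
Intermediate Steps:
(P - 70305)/(436709 + Y) = (499306 - 70305)/(436709 + 313027) = 429001/749736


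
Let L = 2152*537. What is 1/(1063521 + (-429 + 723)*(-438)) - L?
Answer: -1080218378375/934749 ≈ -1.1556e+6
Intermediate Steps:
L = 1155624
1/(1063521 + (-429 + 723)*(-438)) - L = 1/(1063521 + (-429 + 723)*(-438)) - 1*1155624 = 1/(1063521 + 294*(-438)) - 1155624 = 1/(1063521 - 128772) - 1155624 = 1/934749 - 1155624 = -1080218378375/934749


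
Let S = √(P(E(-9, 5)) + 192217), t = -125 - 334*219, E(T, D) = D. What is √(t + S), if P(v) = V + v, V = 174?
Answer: √(-73271 + 2*√48099) ≈ 269.87*I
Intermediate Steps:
t = -73271 (t = -125 - 73146 = -73271)
P(v) = 174 + v
S = 2*√48099 (S = √((174 + 5) + 192217) = √(179 + 192217) = √192396 = 2*√48099 ≈ 438.63)
√(t + S) = √(-73271 + 2*√48099)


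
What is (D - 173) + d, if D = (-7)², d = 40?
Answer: -84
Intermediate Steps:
D = 49
(D - 173) + d = (49 - 173) + 40 = -124 + 40 = -84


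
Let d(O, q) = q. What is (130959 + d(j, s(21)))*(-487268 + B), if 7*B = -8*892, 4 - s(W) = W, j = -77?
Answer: -63937332472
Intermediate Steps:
s(W) = 4 - W
B = -7136/7 (B = (-8*892)/7 = (⅐)*(-7136) = -7136/7 ≈ -1019.4)
(130959 + d(j, s(21)))*(-487268 + B) = (130959 + (4 - 1*21))*(-487268 - 7136/7) = (130959 + (4 - 21))*(-3418012/7) = (130959 - 17)*(-3418012/7) = 130942*(-3418012/7) = -63937332472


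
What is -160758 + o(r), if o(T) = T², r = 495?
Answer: 84267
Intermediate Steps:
-160758 + o(r) = -160758 + 495² = -160758 + 245025 = 84267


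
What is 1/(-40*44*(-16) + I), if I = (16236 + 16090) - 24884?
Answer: 1/35602 ≈ 2.8088e-5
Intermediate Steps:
I = 7442 (I = 32326 - 24884 = 7442)
1/(-40*44*(-16) + I) = 1/(-40*44*(-16) + 7442) = 1/(-1760*(-16) + 7442) = 1/(28160 + 7442) = 1/35602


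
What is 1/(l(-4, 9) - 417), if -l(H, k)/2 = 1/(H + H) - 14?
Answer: -4/1555 ≈ -0.0025723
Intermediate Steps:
l(H, k) = 28 - 1/H (l(H, k) = -2*(1/(H + H) - 14) = -2*(1/(2*H) - 14) = -2*(-14 + 1/(2*H)) = 28 - 1/H)
1/(l(-4, 9) - 417) = 1/((28 - 1/(-4)) - 417) = 1/((28 - 1*(-¼)) - 417) = 1/((28 + ¼) - 417) = 1/(113/4 - 417) = 1/(-1555/4) = -4/1555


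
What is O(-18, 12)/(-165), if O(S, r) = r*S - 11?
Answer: 227/165 ≈ 1.3758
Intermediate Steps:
O(S, r) = -11 + S*r (O(S, r) = S*r - 11 = -11 + S*r)
O(-18, 12)/(-165) = (-11 - 18*12)/(-165) = -(-11 - 216)/165 = -1/165*(-227) = 227/165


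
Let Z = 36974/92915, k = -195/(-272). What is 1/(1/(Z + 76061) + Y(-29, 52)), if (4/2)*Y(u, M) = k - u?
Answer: 3844581165216/57124590175247 ≈ 0.067302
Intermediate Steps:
k = 195/272 (k = -195*(-1/272) = 195/272 ≈ 0.71691)
Y(u, M) = 195/544 - u/2 (Y(u, M) = (195/272 - u)/2 = 195/544 - u/2)
Z = 36974/92915 (Z = 36974*(1/92915) = 36974/92915 ≈ 0.39793)
1/(1/(Z + 76061) + Y(-29, 52)) = 1/(1/(36974/92915 + 76061) + (195/544 - 1/2*(-29))) = 1/(1/(7067244789/92915) + (195/544 + 29/2)) = 1/(92915/7067244789 + 8083/544) = 1/(57124590175247/3844581165216) = 3844581165216/57124590175247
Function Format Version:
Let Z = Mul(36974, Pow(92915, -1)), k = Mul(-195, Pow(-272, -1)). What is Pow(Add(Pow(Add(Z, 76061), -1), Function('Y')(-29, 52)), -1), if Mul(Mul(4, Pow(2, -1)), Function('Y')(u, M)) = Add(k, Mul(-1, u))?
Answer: Rational(3844581165216, 57124590175247) ≈ 0.067302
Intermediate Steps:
k = Rational(195, 272) (k = Mul(-195, Rational(-1, 272)) = Rational(195, 272) ≈ 0.71691)
Function('Y')(u, M) = Add(Rational(195, 544), Mul(Rational(-1, 2), u)) (Function('Y')(u, M) = Mul(Rational(1, 2), Add(Rational(195, 272), Mul(-1, u))) = Add(Rational(195, 544), Mul(Rational(-1, 2), u)))
Z = Rational(36974, 92915) (Z = Mul(36974, Rational(1, 92915)) = Rational(36974, 92915) ≈ 0.39793)
Pow(Add(Pow(Add(Z, 76061), -1), Function('Y')(-29, 52)), -1) = Pow(Add(Pow(Add(Rational(36974, 92915), 76061), -1), Add(Rational(195, 544), Mul(Rational(-1, 2), -29))), -1) = Pow(Add(Pow(Rational(7067244789, 92915), -1), Add(Rational(195, 544), Rational(29, 2))), -1) = Pow(Add(Rational(92915, 7067244789), Rational(8083, 544)), -1) = Pow(Rational(57124590175247, 3844581165216), -1) = Rational(3844581165216, 57124590175247)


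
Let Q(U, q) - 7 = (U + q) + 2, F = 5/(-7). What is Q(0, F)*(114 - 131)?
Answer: -986/7 ≈ -140.86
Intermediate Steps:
F = -5/7 (F = 5*(-⅐) = -5/7 ≈ -0.71429)
Q(U, q) = 9 + U + q (Q(U, q) = 7 + ((U + q) + 2) = 7 + (2 + U + q) = 9 + U + q)
Q(0, F)*(114 - 131) = (9 + 0 - 5/7)*(114 - 131) = (58/7)*(-17) = -986/7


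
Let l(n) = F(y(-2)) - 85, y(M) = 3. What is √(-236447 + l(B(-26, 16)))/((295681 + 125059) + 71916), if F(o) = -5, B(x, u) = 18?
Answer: I*√236537/492656 ≈ 0.0009872*I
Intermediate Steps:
l(n) = -90 (l(n) = -5 - 85 = -90)
√(-236447 + l(B(-26, 16)))/((295681 + 125059) + 71916) = √(-236447 - 90)/((295681 + 125059) + 71916) = √(-236537)/(420740 + 71916) = (I*√236537)/492656 = (I*√236537)*(1/492656) = I*√236537/492656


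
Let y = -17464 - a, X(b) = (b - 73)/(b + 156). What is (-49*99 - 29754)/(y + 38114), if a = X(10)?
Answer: -5744430/3427963 ≈ -1.6758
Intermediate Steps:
X(b) = (-73 + b)/(156 + b)
a = -63/166 (a = (-73 + 10)/(156 + 10) = -63/166 ≈ -0.37952)
y = -2898961/166 (y = -17464 - 1*(-63/166) = -17464 + 63/166 = -2898961/166 ≈ -17464.)
(-49*99 - 29754)/(y + 38114) = (-49*99 - 29754)/(-2898961/166 + 38114) = (-4851 - 29754)/(3427963/166) = -34605*166/3427963 = -5744430/3427963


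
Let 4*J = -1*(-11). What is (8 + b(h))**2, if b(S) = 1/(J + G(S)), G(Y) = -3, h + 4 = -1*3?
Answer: 16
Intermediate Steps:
h = -7 (h = -4 - 1*3 = -4 - 3 = -7)
J = 11/4 (J = (-1*(-11))/4 = (1/4)*11 = 11/4 ≈ 2.7500)
b(S) = -4 (b(S) = 1/(11/4 - 3) = 1/(-1/4) = -4)
(8 + b(h))**2 = (8 - 4)**2 = 4**2 = 16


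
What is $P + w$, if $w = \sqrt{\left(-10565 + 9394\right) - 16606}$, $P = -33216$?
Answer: $-33216 + i \sqrt{17777} \approx -33216.0 + 133.33 i$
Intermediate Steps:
$w = i \sqrt{17777}$ ($w = \sqrt{-1171 - 16606} = \sqrt{-17777} = i \sqrt{17777} \approx 133.33 i$)
$P + w = -33216 + i \sqrt{17777}$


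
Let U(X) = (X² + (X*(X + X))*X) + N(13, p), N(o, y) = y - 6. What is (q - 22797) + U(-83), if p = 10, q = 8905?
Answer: -1150573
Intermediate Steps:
N(o, y) = -6 + y
U(X) = 4 + X² + 2*X³ (U(X) = (X² + (X*(X + X))*X) + (-6 + 10) = (X² + (X*(2*X))*X) + 4 = (X² + (2*X²)*X) + 4 = (X² + 2*X³) + 4 = 4 + X² + 2*X³)
(q - 22797) + U(-83) = (8905 - 22797) + (4 + (-83)² + 2*(-83)³) = -13892 + (4 + 6889 + 2*(-571787)) = -13892 + (4 + 6889 - 1143574) = -13892 - 1136681 = -1150573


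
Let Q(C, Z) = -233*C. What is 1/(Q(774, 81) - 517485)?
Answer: -1/697827 ≈ -1.4330e-6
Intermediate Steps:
1/(Q(774, 81) - 517485) = 1/(-233*774 - 517485) = 1/(-180342 - 517485) = 1/(-697827) = -1/697827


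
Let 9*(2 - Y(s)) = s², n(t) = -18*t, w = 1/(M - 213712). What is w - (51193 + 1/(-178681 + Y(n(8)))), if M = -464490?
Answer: -6283584065654019/122743032566 ≈ -51193.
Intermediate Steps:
w = -1/678202 (w = 1/(-464490 - 213712) = 1/(-678202) = -1/678202 ≈ -1.4745e-6)
Y(s) = 2 - s²/9
w - (51193 + 1/(-178681 + Y(n(8)))) = -1/678202 - (51193 + 1/(-178681 + (2 - (-18*8)²/9))) = -1/678202 - (51193 + 1/(-178681 + (2 - ⅑*(-144)²))) = -1/678202 - (51193 + 1/(-178681 + (2 - ⅑*20736))) = -1/678202 - (51193 + 1/(-178681 + (2 - 2304))) = -1/678202 - (51193 + 1/(-178681 - 2302)) = -1/678202 - (51193 + 1/(-180983)) = -1/678202 - (51193 - 1/180983) = -1/678202 - 1*9265062718/180983 = -1/678202 - 9265062718/180983 = -6283584065654019/122743032566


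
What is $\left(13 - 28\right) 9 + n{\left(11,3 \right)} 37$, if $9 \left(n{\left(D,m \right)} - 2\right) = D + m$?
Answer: $- \frac{31}{9} \approx -3.4444$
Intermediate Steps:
$n{\left(D,m \right)} = 2 + \frac{D}{9} + \frac{m}{9}$ ($n{\left(D,m \right)} = 2 + \frac{D + m}{9} = 2 + \left(\frac{D}{9} + \frac{m}{9}\right) = 2 + \frac{D}{9} + \frac{m}{9}$)
$\left(13 - 28\right) 9 + n{\left(11,3 \right)} 37 = \left(13 - 28\right) 9 + \left(2 + \frac{1}{9} \cdot 11 + \frac{1}{9} \cdot 3\right) 37 = \left(-15\right) 9 + \left(2 + \frac{11}{9} + \frac{1}{3}\right) 37 = -135 + \frac{32}{9} \cdot 37 = -135 + \frac{1184}{9} = - \frac{31}{9}$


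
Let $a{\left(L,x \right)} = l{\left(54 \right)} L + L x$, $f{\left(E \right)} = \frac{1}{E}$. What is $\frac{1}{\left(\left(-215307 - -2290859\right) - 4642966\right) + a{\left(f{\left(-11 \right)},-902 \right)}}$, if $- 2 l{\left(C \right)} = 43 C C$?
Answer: $- \frac{11}{28177958} \approx -3.9038 \cdot 10^{-7}$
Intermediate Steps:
$l{\left(C \right)} = - \frac{43 C^{2}}{2}$ ($l{\left(C \right)} = - \frac{43 C C}{2} = - \frac{43 C^{2}}{2}$)
$a{\left(L,x \right)} = - 62694 L + L x$ ($a{\left(L,x \right)} = - \frac{43 \cdot 54^{2}}{2} L + L x = \left(- \frac{43}{2}\right) 2916 L + L x = - 62694 L + L x$)
$\frac{1}{\left(\left(-215307 - -2290859\right) - 4642966\right) + a{\left(f{\left(-11 \right)},-902 \right)}} = \frac{1}{\left(\left(-215307 - -2290859\right) - 4642966\right) + \frac{-62694 - 902}{-11}} = \frac{1}{\left(\left(-215307 + 2290859\right) - 4642966\right) - - \frac{63596}{11}} = \frac{1}{\left(2075552 - 4642966\right) + \frac{63596}{11}} = \frac{1}{-2567414 + \frac{63596}{11}} = \frac{1}{- \frac{28177958}{11}} = - \frac{11}{28177958}$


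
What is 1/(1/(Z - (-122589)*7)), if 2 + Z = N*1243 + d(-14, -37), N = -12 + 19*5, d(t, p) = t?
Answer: 961276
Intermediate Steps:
N = 83 (N = -12 + 95 = 83)
Z = 103153 (Z = -2 + (83*1243 - 14) = -2 + (103169 - 14) = -2 + 103155 = 103153)
1/(1/(Z - (-122589)*7)) = 1/(1/(103153 - (-122589)*7)) = 1/(1/(103153 - 771*(-1113))) = 1/(1/(103153 + 858123)) = 1/(1/961276) = 961276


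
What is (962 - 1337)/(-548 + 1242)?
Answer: -375/694 ≈ -0.54035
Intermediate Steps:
(962 - 1337)/(-548 + 1242) = -375/694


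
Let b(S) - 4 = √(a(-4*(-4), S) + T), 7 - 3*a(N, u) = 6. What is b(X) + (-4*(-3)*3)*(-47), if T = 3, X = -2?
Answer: -1688 + √30/3 ≈ -1686.2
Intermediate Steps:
a(N, u) = ⅓ (a(N, u) = 7/3 - ⅓*6 = 7/3 - 2 = ⅓)
b(S) = 4 + √30/3 (b(S) = 4 + √(⅓ + 3) = 4 + √(10/3) = 4 + √30/3)
b(X) + (-4*(-3)*3)*(-47) = (4 + √30/3) + (-4*(-3)*3)*(-47) = (4 + √30/3) + (12*3)*(-47) = (4 + √30/3) + 36*(-47) = (4 + √30/3) - 1692 = -1688 + √30/3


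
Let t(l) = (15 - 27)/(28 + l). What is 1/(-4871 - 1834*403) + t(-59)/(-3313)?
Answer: -1049293/8952106995 ≈ -0.00011721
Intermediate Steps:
t(l) = -12/(28 + l)
1/(-4871 - 1834*403) + t(-59)/(-3313) = 1/(-4871 - 1834*403) - 12/(28 - 59)/(-3313) = (1/403)/(-6705) - 12/(-31)*(-1/3313) = -1/6705*1/403 - 12*(-1/31)*(-1/3313) = -1/2702115 + (12/31)*(-1/3313) = -1/2702115 - 12/102703 = -1049293/8952106995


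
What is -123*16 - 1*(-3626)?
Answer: 1658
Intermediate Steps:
-123*16 - 1*(-3626) = -1968 + 3626 = 1658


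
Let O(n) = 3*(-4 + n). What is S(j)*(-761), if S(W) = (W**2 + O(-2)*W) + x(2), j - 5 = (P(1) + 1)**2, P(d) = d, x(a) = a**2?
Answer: 58597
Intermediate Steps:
O(n) = -12 + 3*n
j = 9 (j = 5 + (1 + 1)**2 = 5 + 2**2 = 5 + 4 = 9)
S(W) = 4 + W**2 - 18*W (S(W) = (W**2 + (-12 + 3*(-2))*W) + 2**2 = (W**2 + (-12 - 6)*W) + 4 = (W**2 - 18*W) + 4 = 4 + W**2 - 18*W)
S(j)*(-761) = (4 + 9**2 - 18*9)*(-761) = (4 + 81 - 162)*(-761) = -77*(-761) = 58597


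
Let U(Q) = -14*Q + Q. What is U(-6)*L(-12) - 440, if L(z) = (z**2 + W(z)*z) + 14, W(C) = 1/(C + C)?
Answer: 11923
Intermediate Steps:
W(C) = 1/(2*C)
L(z) = 29/2 + z**2 (L(z) = (z**2 + (1/(2*z))*z) + 14 = (z**2 + 1/2) + 14 = (1/2 + z**2) + 14 = 29/2 + z**2)
U(Q) = -13*Q
U(-6)*L(-12) - 440 = (-13*(-6))*(29/2 + (-12)**2) - 440 = 78*(29/2 + 144) - 440 = 78*(317/2) - 440 = 12363 - 440 = 11923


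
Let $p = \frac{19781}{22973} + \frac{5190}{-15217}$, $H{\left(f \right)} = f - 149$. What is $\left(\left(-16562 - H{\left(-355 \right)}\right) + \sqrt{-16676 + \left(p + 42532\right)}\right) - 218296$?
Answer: $-234354 + \frac{3 \sqrt{351092110196135011747}}{349580141} \approx -2.3419 \cdot 10^{5}$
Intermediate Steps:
$H{\left(f \right)} = -149 + f$
$p = \frac{181777607}{349580141}$ ($p = 19781 \cdot \frac{1}{22973} + 5190 \left(- \frac{1}{15217}\right) = \frac{19781}{22973} - \frac{5190}{15217} = \frac{181777607}{349580141} \approx 0.51999$)
$\left(\left(-16562 - H{\left(-355 \right)}\right) + \sqrt{-16676 + \left(p + 42532\right)}\right) - 218296 = \left(\left(-16562 - \left(-149 - 355\right)\right) + \sqrt{-16676 + \left(\frac{181777607}{349580141} + 42532\right)}\right) - 218296 = \left(\left(-16562 - -504\right) + \sqrt{-16676 + \frac{14868524334619}{349580141}}\right) - 218296 = \left(\left(-16562 + 504\right) + \sqrt{\frac{9038925903303}{349580141}}\right) - 218296 = \left(-16058 + \frac{3 \sqrt{351092110196135011747}}{349580141}\right) - 218296 = -234354 + \frac{3 \sqrt{351092110196135011747}}{349580141}$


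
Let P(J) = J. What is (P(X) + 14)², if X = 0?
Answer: 196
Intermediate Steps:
(P(X) + 14)² = (0 + 14)² = 14² = 196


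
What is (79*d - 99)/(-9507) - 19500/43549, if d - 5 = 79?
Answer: -156688771/138006781 ≈ -1.1354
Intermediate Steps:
d = 84 (d = 5 + 79 = 84)
(79*d - 99)/(-9507) - 19500/43549 = (79*84 - 99)/(-9507) - 19500/43549 = (6636 - 99)*(-1/9507) - 19500*1/43549 = 6537*(-1/9507) - 19500/43549 = -2179/3169 - 19500/43549 = -156688771/138006781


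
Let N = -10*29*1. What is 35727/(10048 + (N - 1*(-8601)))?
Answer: 35727/18359 ≈ 1.9460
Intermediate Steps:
N = -290 (N = -290*1 = -290)
35727/(10048 + (N - 1*(-8601))) = 35727/(10048 + (-290 - 1*(-8601))) = 35727/(10048 + (-290 + 8601)) = 35727/(10048 + 8311) = 35727/18359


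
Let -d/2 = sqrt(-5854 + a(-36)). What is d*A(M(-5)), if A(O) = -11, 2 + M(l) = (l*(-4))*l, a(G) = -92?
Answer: 22*I*sqrt(5946) ≈ 1696.4*I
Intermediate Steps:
M(l) = -2 - 4*l**2 (M(l) = -2 + (l*(-4))*l = -2 + (-4*l)*l = -2 - 4*l**2)
d = -2*I*sqrt(5946) (d = -2*sqrt(-5854 - 92) = -2*I*sqrt(5946) ≈ -154.22*I)
d*A(M(-5)) = -2*I*sqrt(5946)*(-11) = 22*I*sqrt(5946)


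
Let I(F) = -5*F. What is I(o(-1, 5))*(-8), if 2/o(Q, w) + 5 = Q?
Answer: -40/3 ≈ -13.333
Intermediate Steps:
o(Q, w) = 2/(-5 + Q)
I(o(-1, 5))*(-8) = -10/(-5 - 1)*(-8) = -10/(-6)*(-8) = -10*(-1)/6*(-8) = -5*(-1/3)*(-8) = (5/3)*(-8) = -40/3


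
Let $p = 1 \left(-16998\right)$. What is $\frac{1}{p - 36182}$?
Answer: $- \frac{1}{53180} \approx -1.8804 \cdot 10^{-5}$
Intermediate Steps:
$p = -16998$
$\frac{1}{p - 36182} = \frac{1}{-16998 - 36182} = \frac{1}{-53180} = - \frac{1}{53180}$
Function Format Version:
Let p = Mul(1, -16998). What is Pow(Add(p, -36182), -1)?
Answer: Rational(-1, 53180) ≈ -1.8804e-5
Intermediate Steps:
p = -16998
Pow(Add(p, -36182), -1) = Pow(Add(-16998, -36182), -1) = Pow(-53180, -1) = Rational(-1, 53180)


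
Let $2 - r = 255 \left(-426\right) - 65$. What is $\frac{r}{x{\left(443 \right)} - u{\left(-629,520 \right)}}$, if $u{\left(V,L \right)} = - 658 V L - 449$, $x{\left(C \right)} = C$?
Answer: $- \frac{108697}{215217748} \approx -0.00050506$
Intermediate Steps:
$u{\left(V,L \right)} = -449 - 658 L V$ ($u{\left(V,L \right)} = - 658 L V - 449 = -449 - 658 L V$)
$r = 108697$ ($r = 2 - \left(255 \left(-426\right) - 65\right) = 2 - \left(-108630 - 65\right) = 2 - -108695 = 2 + 108695 = 108697$)
$\frac{r}{x{\left(443 \right)} - u{\left(-629,520 \right)}} = \frac{108697}{443 - \left(-449 - 342160 \left(-629\right)\right)} = \frac{108697}{443 - \left(-449 + 215218640\right)} = \frac{108697}{443 - 215218191} = \frac{108697}{-215217748} = 108697 \left(- \frac{1}{215217748}\right) = - \frac{108697}{215217748}$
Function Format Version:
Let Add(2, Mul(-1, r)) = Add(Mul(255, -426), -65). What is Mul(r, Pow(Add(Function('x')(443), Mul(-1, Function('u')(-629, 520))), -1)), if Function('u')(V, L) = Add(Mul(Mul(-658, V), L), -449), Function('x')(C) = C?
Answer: Rational(-108697, 215217748) ≈ -0.00050506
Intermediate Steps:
Function('u')(V, L) = Add(-449, Mul(-658, L, V)) (Function('u')(V, L) = Add(Mul(-658, L, V), -449) = Add(-449, Mul(-658, L, V)))
r = 108697 (r = Add(2, Mul(-1, Add(Mul(255, -426), -65))) = Add(2, Mul(-1, Add(-108630, -65))) = Add(2, Mul(-1, -108695)) = Add(2, 108695) = 108697)
Mul(r, Pow(Add(Function('x')(443), Mul(-1, Function('u')(-629, 520))), -1)) = Mul(108697, Pow(Add(443, Mul(-1, Add(-449, Mul(-658, 520, -629)))), -1)) = Mul(108697, Pow(Add(443, Mul(-1, Add(-449, 215218640))), -1)) = Mul(108697, Pow(Add(443, Mul(-1, 215218191)), -1)) = Mul(108697, Pow(Add(443, -215218191), -1)) = Mul(108697, Pow(-215217748, -1)) = Mul(108697, Rational(-1, 215217748)) = Rational(-108697, 215217748)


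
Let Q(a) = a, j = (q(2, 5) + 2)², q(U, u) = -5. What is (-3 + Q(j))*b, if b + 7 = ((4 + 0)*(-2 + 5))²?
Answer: 822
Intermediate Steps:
j = 9 (j = (-5 + 2)² = (-3)² = 9)
b = 137 (b = -7 + ((4 + 0)*(-2 + 5))² = -7 + (4*3)² = -7 + 12² = -7 + 144 = 137)
(-3 + Q(j))*b = (-3 + 9)*137 = 6*137 = 822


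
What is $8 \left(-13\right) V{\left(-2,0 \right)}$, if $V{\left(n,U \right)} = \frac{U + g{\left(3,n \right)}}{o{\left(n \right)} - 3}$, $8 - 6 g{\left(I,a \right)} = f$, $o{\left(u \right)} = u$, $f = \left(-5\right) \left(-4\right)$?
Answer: $- \frac{208}{5} \approx -41.6$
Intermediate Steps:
$f = 20$
$g{\left(I,a \right)} = -2$ ($g{\left(I,a \right)} = \frac{4}{3} - \frac{10}{3} = -2$)
$V{\left(n,U \right)} = \frac{-2 + U}{-3 + n}$ ($V{\left(n,U \right)} = \frac{U - 2}{n - 3} = \frac{-2 + U}{-3 + n}$)
$8 \left(-13\right) V{\left(-2,0 \right)} = 8 \left(-13\right) \frac{-2 + 0}{-3 - 2} = - 104 \frac{1}{-5} \left(-2\right) = - 104 \left(\left(- \frac{1}{5}\right) \left(-2\right)\right) = \left(-104\right) \frac{2}{5} = - \frac{208}{5}$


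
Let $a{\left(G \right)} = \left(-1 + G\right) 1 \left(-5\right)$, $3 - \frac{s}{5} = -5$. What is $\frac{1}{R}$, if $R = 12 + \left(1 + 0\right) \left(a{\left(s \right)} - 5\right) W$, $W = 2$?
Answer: $- \frac{1}{388} \approx -0.0025773$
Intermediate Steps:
$s = 40$ ($s = 15 - -25 = 15 + 25 = 40$)
$a{\left(G \right)} = 5 - 5 G$ ($a{\left(G \right)} = \left(-1 + G\right) \left(-5\right) = 5 - 5 G$)
$R = -388$ ($R = 12 + \left(1 + 0\right) \left(\left(5 - 200\right) - 5\right) 2 = 12 + 1 \left(\left(5 - 200\right) - 5\right) 2 = 12 + 1 \left(-195 - 5\right) 2 = 12 + 1 \left(-200\right) 2 = 12 - 400 = -388$)
$\frac{1}{R} = \frac{1}{-388} = - \frac{1}{388}$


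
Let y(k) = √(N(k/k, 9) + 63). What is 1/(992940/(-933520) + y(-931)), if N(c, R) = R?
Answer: 772441124/51465967221 + 4357297952*√2/51465967221 ≈ 0.13474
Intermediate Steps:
y(k) = 6*√2 (y(k) = √(9 + 63) = √72 = 6*√2)
1/(992940/(-933520) + y(-931)) = 1/(992940/(-933520) + 6*√2) = 1/(992940*(-1/933520) + 6*√2) = 1/(-49647/46676 + 6*√2)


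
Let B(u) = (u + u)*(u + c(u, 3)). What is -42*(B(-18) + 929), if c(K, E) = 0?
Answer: -66234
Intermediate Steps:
B(u) = 2*u² (B(u) = (u + u)*(u + 0) = (2*u)*u = 2*u²)
-42*(B(-18) + 929) = -42*(2*(-18)² + 929) = -42*(2*324 + 929) = -42*(648 + 929) = -42*1577 = -66234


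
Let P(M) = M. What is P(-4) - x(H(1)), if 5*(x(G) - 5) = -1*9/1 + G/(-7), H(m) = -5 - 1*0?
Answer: -257/35 ≈ -7.3429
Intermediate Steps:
H(m) = -5 (H(m) = -5 + 0 = -5)
x(G) = 16/5 - G/35 (x(G) = 5 + (-1*9/1 + G/(-7))/5 = 5 + (-9*1 + G*(-⅐))/5 = 5 + (-9 - G/7)/5 = 5 + (-9/5 - G/35) = 16/5 - G/35)
P(-4) - x(H(1)) = -4 - (16/5 - 1/35*(-5)) = -4 - (16/5 + ⅐) = -4 - 1*117/35 = -4 - 117/35 = -257/35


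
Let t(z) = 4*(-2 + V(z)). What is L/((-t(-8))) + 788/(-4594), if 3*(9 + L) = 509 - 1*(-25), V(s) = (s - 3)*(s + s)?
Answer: -662417/1598712 ≈ -0.41434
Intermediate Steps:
V(s) = 2*s*(-3 + s) (V(s) = (-3 + s)*(2*s) = 2*s*(-3 + s))
t(z) = -8 + 8*z*(-3 + z) (t(z) = 4*(-2 + 2*z*(-3 + z)) = -8 + 8*z*(-3 + z))
L = 169 (L = -9 + (509 - 1*(-25))/3 = -9 + (509 + 25)/3 = -9 + (1/3)*534 = -9 + 178 = 169)
L/((-t(-8))) + 788/(-4594) = 169/((-(-8 + 8*(-8)*(-3 - 8)))) + 788/(-4594) = 169/((-(-8 + 8*(-8)*(-11)))) + 788*(-1/4594) = 169/((-(-8 + 704))) - 394/2297 = 169/((-1*696)) - 394/2297 = 169/(-696) - 394/2297 = 169*(-1/696) - 394/2297 = -169/696 - 394/2297 = -662417/1598712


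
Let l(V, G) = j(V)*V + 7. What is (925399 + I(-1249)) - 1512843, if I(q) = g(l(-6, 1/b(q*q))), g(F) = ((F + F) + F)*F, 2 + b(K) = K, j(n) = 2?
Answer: -587369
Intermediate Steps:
b(K) = -2 + K
l(V, G) = 7 + 2*V (l(V, G) = 2*V + 7 = 7 + 2*V)
g(F) = 3*F² (g(F) = (2*F + F)*F = (3*F)*F = 3*F²)
I(q) = 75 (I(q) = 3*(7 + 2*(-6))² = 3*(7 - 12)² = 3*(-5)² = 3*25 = 75)
(925399 + I(-1249)) - 1512843 = (925399 + 75) - 1512843 = 925474 - 1512843 = -587369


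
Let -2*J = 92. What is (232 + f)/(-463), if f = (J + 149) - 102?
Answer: -233/463 ≈ -0.50324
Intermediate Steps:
J = -46 (J = -1/2*92 = -46)
f = 1 (f = (-46 + 149) - 102 = 103 - 102 = 1)
(232 + f)/(-463) = (232 + 1)/(-463) = 233*(-1/463) = -233/463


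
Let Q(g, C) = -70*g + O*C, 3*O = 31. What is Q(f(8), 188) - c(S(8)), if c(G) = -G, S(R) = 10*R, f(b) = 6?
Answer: 4808/3 ≈ 1602.7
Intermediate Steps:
O = 31/3 (O = (⅓)*31 = 31/3 ≈ 10.333)
Q(g, C) = -70*g + 31*C/3
Q(f(8), 188) - c(S(8)) = (-70*6 + (31/3)*188) - (-1)*10*8 = (-420 + 5828/3) - (-1)*80 = 4568/3 - 1*(-80) = 4568/3 + 80 = 4808/3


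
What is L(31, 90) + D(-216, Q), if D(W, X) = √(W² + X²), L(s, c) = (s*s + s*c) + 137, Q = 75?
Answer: 3888 + 3*√5809 ≈ 4116.6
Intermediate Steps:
L(s, c) = 137 + s² + c*s (L(s, c) = (s² + c*s) + 137 = 137 + s² + c*s)
L(31, 90) + D(-216, Q) = (137 + 31² + 90*31) + √((-216)² + 75²) = (137 + 961 + 2790) + √(46656 + 5625) = 3888 + √52281 = 3888 + 3*√5809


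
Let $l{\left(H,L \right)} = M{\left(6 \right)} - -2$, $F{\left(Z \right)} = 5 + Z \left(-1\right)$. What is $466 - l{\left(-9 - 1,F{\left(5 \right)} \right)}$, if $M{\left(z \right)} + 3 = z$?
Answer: $461$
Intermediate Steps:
$F{\left(Z \right)} = 5 - Z$
$M{\left(z \right)} = -3 + z$
$l{\left(H,L \right)} = 5$ ($l{\left(H,L \right)} = \left(-3 + 6\right) - -2 = 3 + 2 = 5$)
$466 - l{\left(-9 - 1,F{\left(5 \right)} \right)} = 466 - 5 = 461$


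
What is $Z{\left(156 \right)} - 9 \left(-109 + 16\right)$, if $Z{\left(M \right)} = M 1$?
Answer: $993$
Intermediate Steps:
$Z{\left(M \right)} = M$
$Z{\left(156 \right)} - 9 \left(-109 + 16\right) = 156 - 9 \left(-109 + 16\right) = 156 - -837 = 156 + 837 = 993$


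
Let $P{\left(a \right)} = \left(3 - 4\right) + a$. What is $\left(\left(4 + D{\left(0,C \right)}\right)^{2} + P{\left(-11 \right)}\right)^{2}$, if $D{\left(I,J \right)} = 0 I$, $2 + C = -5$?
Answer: $16$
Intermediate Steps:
$P{\left(a \right)} = -1 + a$
$C = -7$ ($C = -2 - 5 = -7$)
$D{\left(I,J \right)} = 0$
$\left(\left(4 + D{\left(0,C \right)}\right)^{2} + P{\left(-11 \right)}\right)^{2} = \left(\left(4 + 0\right)^{2} - 12\right)^{2} = \left(4^{2} - 12\right)^{2} = \left(16 - 12\right)^{2} = 4^{2} = 16$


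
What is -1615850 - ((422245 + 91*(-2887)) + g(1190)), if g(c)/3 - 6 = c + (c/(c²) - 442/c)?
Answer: -302424031/170 ≈ -1.7790e+6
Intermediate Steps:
g(c) = 18 - 1323/c + 3*c (g(c) = 18 + 3*(c + (c/(c²) - 442/c)) = 18 + 3*(c + (c/c² - 442/c)) = 18 + 3*(c + (1/c - 442/c)) = 18 + 3*(c - 441/c) = 18 + (-1323/c + 3*c) = 18 - 1323/c + 3*c)
-1615850 - ((422245 + 91*(-2887)) + g(1190)) = -1615850 - ((422245 + 91*(-2887)) + (18 - 1323/1190 + 3*1190)) = -1615850 - ((422245 - 262717) + (18 - 1323*1/1190 + 3570)) = -1615850 - (159528 + (18 - 189/170 + 3570)) = -1615850 - (159528 + 609771/170) = -1615850 - 1*27729531/170 = -1615850 - 27729531/170 = -302424031/170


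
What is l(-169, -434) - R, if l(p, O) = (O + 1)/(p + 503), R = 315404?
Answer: -105345369/334 ≈ -3.1541e+5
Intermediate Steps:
l(p, O) = (1 + O)/(503 + p)
l(-169, -434) - R = (1 - 434)/(503 - 169) - 1*315404 = -433/334 - 315404 = -105345369/334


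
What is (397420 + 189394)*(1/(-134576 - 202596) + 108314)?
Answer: 10715355088389849/168586 ≈ 6.3560e+10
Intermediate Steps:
(397420 + 189394)*(1/(-134576 - 202596) + 108314) = 586814*(1/(-337172) + 108314) = 586814*(-1/337172 + 108314) = 586814*(36520448007/337172) = 10715355088389849/168586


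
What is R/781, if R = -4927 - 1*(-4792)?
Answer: -135/781 ≈ -0.17286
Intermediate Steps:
R = -135 (R = -4927 + 4792 = -135)
R/781 = -135/781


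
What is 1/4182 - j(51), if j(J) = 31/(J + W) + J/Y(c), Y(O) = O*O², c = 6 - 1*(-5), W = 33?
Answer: -31726231/77927388 ≈ -0.40713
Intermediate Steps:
c = 11 (c = 6 + 5 = 11)
Y(O) = O³
j(J) = 31/(33 + J) + J/1331 (j(J) = 31/(J + 33) + J/(11³) = 31/(33 + J) + J/1331)
1/4182 - j(51) = 1/4182 - (41261 + 51² + 33*51)/(1331*(33 + 51)) = 1/4182 - (41261 + 2601 + 1683)/(1331*84) = 1/4182 - 45545/(1331*84) = 1/4182 - 1*45545/111804 = 1/4182 - 45545/111804 = -31726231/77927388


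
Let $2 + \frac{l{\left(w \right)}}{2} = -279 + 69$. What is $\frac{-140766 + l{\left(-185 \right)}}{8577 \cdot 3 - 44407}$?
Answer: $\frac{10085}{1334} \approx 7.56$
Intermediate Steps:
$l{\left(w \right)} = -424$ ($l{\left(w \right)} = -4 + 2 \left(-279 + 69\right) = -4 + 2 \left(-210\right) = -4 - 420 = -424$)
$\frac{-140766 + l{\left(-185 \right)}}{8577 \cdot 3 - 44407} = \frac{-140766 - 424}{8577 \cdot 3 - 44407} = - \frac{141190}{25731 - 44407} = - \frac{141190}{-18676} = \left(-141190\right) \left(- \frac{1}{18676}\right) = \frac{10085}{1334}$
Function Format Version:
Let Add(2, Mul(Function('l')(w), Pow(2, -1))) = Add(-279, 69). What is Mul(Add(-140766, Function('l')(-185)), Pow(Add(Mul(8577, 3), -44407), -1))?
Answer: Rational(10085, 1334) ≈ 7.5600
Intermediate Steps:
Function('l')(w) = -424 (Function('l')(w) = Add(-4, Mul(2, Add(-279, 69))) = Add(-4, Mul(2, -210)) = Add(-4, -420) = -424)
Mul(Add(-140766, Function('l')(-185)), Pow(Add(Mul(8577, 3), -44407), -1)) = Mul(Add(-140766, -424), Pow(Add(Mul(8577, 3), -44407), -1)) = Mul(-141190, Pow(Add(25731, -44407), -1)) = Mul(-141190, Pow(-18676, -1)) = Mul(-141190, Rational(-1, 18676)) = Rational(10085, 1334)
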